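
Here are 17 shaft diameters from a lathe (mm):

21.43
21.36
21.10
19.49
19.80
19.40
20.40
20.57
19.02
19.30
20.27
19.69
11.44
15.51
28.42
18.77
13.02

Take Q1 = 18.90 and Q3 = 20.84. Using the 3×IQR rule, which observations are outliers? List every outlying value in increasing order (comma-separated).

IQR = Q3 − Q1 = 20.84 − 18.90 = 1.94.
Lower fence = Q1 − 3·IQR = 18.90 − 5.82 = 13.08.
Upper fence = Q3 + 3·IQR = 20.84 + 5.82 = 26.66.
11.44 < 13.08 → outlier.
13.02 < 13.08 → outlier.
28.42 > 26.66 → outlier.
All remaining values lie within [13.08, 26.66].

11.44, 13.02, 28.42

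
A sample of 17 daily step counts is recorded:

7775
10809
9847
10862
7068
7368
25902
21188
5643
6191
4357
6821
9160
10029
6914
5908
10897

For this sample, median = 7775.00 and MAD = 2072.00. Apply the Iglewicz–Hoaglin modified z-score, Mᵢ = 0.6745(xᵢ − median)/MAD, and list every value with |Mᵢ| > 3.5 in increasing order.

21188, 25902

|Mᵢ| > 3.5 ⇔ |xᵢ − 7775.00| > 3.5·2072.00/0.6745 = 10751.67.
So outliers lie outside [-2976.67, 18526.67].
21188: M = 4.37 → outlier.
25902: M = 5.90 → outlier.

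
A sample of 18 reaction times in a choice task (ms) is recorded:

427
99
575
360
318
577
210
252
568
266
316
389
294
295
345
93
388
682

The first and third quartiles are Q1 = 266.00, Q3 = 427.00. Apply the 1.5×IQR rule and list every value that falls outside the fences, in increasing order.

IQR = Q3 − Q1 = 427.00 − 266.00 = 161.00.
Lower fence = Q1 − 1.5·IQR = 266.00 − 241.50 = 24.50.
Upper fence = Q3 + 1.5·IQR = 427.00 + 241.50 = 668.50.
682 > 668.50 → outlier.
All remaining values lie within [24.50, 668.50].

682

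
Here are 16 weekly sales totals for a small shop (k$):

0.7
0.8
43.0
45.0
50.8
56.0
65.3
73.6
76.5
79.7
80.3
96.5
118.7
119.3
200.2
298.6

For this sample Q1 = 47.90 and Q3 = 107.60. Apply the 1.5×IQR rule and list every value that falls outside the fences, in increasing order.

200.2, 298.6

IQR = Q3 − Q1 = 107.60 − 47.90 = 59.70.
Lower fence = Q1 − 1.5·IQR = 47.90 − 89.55 = -41.65.
Upper fence = Q3 + 1.5·IQR = 107.60 + 89.55 = 197.15.
200.2 > 197.15 → outlier.
298.6 > 197.15 → outlier.
All remaining values lie within [-41.65, 197.15].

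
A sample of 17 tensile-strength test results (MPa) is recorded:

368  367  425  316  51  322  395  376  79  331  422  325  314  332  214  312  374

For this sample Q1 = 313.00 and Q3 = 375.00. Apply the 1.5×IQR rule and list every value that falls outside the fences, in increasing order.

51, 79, 214

IQR = Q3 − Q1 = 375.00 − 313.00 = 62.00.
Lower fence = Q1 − 1.5·IQR = 313.00 − 93.00 = 220.00.
Upper fence = Q3 + 1.5·IQR = 375.00 + 93.00 = 468.00.
51 < 220.00 → outlier.
79 < 220.00 → outlier.
214 < 220.00 → outlier.
All remaining values lie within [220.00, 468.00].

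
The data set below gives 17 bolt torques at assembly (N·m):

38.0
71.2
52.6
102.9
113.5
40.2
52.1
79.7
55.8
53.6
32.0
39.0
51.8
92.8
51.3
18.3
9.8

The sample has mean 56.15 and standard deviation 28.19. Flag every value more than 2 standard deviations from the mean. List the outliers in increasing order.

113.5

Cutoffs at x̄ ± 2s: 56.15 ± 2·28.19 = [-0.23, 112.53].
113.5: z = 2.03, |z| > 2 → outlier.
Every other value lies within [-0.23, 112.53].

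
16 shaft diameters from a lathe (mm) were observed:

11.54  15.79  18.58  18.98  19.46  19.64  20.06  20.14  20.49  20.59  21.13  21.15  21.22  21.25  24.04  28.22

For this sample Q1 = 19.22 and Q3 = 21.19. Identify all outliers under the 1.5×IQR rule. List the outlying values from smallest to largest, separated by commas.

11.54, 15.79, 28.22

IQR = Q3 − Q1 = 21.19 − 19.22 = 1.97.
Lower fence = Q1 − 1.5·IQR = 19.22 − 2.955 = 16.265.
Upper fence = Q3 + 1.5·IQR = 21.19 + 2.955 = 24.145.
11.54 < 16.265 → outlier.
15.79 < 16.265 → outlier.
28.22 > 24.145 → outlier.
All remaining values lie within [16.265, 24.145].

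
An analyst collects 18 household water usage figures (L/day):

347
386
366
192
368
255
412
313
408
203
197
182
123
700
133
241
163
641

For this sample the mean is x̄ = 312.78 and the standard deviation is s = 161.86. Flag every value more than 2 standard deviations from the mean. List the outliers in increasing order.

Cutoffs at x̄ ± 2s: 312.78 ± 2·161.86 = [-10.94, 636.50].
641: z = 2.03, |z| > 2 → outlier.
700: z = 2.39, |z| > 2 → outlier.
Every other value lies within [-10.94, 636.50].

641, 700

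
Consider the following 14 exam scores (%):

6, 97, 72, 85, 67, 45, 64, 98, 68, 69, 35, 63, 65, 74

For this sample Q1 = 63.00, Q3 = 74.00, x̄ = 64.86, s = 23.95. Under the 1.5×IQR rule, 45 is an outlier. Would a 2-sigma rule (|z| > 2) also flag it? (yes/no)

no

z = (45 − 64.86) / 23.95 = -0.83.
|z| = 0.83 ≤ 2.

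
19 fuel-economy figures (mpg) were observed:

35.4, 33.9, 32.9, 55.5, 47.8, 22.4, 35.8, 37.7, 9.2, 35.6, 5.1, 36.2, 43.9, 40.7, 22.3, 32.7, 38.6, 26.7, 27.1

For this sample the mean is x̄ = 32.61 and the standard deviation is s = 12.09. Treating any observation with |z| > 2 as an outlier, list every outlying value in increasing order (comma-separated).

Cutoffs at x̄ ± 2s: 32.61 ± 2·12.09 = [8.43, 56.79].
5.1: z = -2.28, |z| > 2 → outlier.
Every other value lies within [8.43, 56.79].

5.1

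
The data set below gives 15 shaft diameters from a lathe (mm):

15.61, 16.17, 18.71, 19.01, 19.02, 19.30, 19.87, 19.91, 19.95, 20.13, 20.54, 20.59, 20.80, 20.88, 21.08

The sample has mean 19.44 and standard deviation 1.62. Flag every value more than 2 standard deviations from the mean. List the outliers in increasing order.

Cutoffs at x̄ ± 2s: 19.44 ± 2·1.62 = [16.20, 22.68].
15.61: z = -2.36, |z| > 2 → outlier.
16.17: z = -2.02, |z| > 2 → outlier.
Every other value lies within [16.20, 22.68].

15.61, 16.17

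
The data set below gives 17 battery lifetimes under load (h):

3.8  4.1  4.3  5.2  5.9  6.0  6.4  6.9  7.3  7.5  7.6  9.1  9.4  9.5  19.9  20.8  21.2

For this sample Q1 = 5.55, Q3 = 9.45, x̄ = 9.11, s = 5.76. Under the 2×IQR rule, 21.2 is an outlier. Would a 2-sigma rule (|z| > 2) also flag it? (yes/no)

yes

z = (21.2 − 9.11) / 5.76 = 2.10.
|z| = 2.10 > 2.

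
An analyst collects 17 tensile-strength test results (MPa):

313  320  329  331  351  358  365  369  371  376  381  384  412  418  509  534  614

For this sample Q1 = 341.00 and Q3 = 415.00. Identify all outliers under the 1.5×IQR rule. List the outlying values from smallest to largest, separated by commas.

IQR = Q3 − Q1 = 415.00 − 341.00 = 74.00.
Lower fence = Q1 − 1.5·IQR = 341.00 − 111.00 = 230.00.
Upper fence = Q3 + 1.5·IQR = 415.00 + 111.00 = 526.00.
534 > 526.00 → outlier.
614 > 526.00 → outlier.
All remaining values lie within [230.00, 526.00].

534, 614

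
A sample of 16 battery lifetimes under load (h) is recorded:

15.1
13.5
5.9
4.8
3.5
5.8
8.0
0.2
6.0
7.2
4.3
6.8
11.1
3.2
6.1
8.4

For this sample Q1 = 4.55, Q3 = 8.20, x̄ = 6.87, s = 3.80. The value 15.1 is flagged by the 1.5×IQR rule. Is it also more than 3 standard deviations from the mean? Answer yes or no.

no

z = (15.1 − 6.87) / 3.80 = 2.17.
|z| = 2.17 ≤ 3.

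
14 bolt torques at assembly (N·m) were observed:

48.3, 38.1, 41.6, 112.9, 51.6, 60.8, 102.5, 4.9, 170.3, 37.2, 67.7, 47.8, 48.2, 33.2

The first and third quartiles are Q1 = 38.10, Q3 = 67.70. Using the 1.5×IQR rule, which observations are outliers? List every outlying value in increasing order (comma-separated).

IQR = Q3 − Q1 = 67.70 − 38.10 = 29.60.
Lower fence = Q1 − 1.5·IQR = 38.10 − 44.40 = -6.30.
Upper fence = Q3 + 1.5·IQR = 67.70 + 44.40 = 112.10.
112.9 > 112.10 → outlier.
170.3 > 112.10 → outlier.
All remaining values lie within [-6.30, 112.10].

112.9, 170.3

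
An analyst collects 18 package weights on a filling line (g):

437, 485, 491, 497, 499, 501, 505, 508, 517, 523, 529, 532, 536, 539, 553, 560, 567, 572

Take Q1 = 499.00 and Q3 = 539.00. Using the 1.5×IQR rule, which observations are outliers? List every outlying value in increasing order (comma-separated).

IQR = Q3 − Q1 = 539.00 − 499.00 = 40.00.
Lower fence = Q1 − 1.5·IQR = 499.00 − 60.00 = 439.00.
Upper fence = Q3 + 1.5·IQR = 539.00 + 60.00 = 599.00.
437 < 439.00 → outlier.
All remaining values lie within [439.00, 599.00].

437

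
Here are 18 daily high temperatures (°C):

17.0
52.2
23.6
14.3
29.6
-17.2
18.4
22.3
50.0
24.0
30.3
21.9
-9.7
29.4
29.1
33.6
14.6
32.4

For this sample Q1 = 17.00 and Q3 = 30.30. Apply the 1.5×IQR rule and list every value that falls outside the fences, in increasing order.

IQR = Q3 − Q1 = 30.30 − 17.00 = 13.30.
Lower fence = Q1 − 1.5·IQR = 17.00 − 19.95 = -2.95.
Upper fence = Q3 + 1.5·IQR = 30.30 + 19.95 = 50.25.
-17.2 < -2.95 → outlier.
-9.7 < -2.95 → outlier.
52.2 > 50.25 → outlier.
All remaining values lie within [-2.95, 50.25].

-17.2, -9.7, 52.2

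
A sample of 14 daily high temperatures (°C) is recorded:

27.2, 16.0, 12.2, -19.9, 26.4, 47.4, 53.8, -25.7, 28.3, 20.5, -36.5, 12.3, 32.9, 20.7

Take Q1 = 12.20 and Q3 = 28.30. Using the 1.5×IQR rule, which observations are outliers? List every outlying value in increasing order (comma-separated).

-36.5, -25.7, -19.9, 53.8

IQR = Q3 − Q1 = 28.30 − 12.20 = 16.10.
Lower fence = Q1 − 1.5·IQR = 12.20 − 24.15 = -11.95.
Upper fence = Q3 + 1.5·IQR = 28.30 + 24.15 = 52.45.
-36.5 < -11.95 → outlier.
-25.7 < -11.95 → outlier.
-19.9 < -11.95 → outlier.
53.8 > 52.45 → outlier.
All remaining values lie within [-11.95, 52.45].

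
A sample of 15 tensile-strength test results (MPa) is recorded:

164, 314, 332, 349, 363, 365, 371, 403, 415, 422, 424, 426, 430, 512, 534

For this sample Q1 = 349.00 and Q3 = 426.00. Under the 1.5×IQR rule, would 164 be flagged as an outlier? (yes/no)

yes

IQR = Q3 − Q1 = 426.00 − 349.00 = 77.00.
Lower fence = Q1 − 1.5·IQR = 349.00 − 115.50 = 233.50.
Upper fence = Q3 + 1.5·IQR = 426.00 + 115.50 = 541.50.
164 lies below the lower fence.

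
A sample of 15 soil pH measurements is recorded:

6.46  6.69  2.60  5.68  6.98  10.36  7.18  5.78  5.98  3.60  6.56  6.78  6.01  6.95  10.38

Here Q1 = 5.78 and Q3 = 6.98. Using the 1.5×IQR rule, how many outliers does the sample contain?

IQR = 1.20; fences at 5.78 − 1.80 = 3.98 and 6.98 + 1.80 = 8.78.
Outside the cutoffs: 2.60, 3.60, 10.36, 10.38.

4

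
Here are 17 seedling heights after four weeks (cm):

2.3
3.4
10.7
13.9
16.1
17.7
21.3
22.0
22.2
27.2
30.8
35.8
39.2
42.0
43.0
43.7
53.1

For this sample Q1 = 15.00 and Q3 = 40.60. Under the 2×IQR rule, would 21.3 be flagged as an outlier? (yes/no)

IQR = Q3 − Q1 = 40.60 − 15.00 = 25.60.
Lower fence = Q1 − 2·IQR = 15.00 − 51.20 = -36.20.
Upper fence = Q3 + 2·IQR = 40.60 + 51.20 = 91.80.
21.3 lies within [-36.20, 91.80].

no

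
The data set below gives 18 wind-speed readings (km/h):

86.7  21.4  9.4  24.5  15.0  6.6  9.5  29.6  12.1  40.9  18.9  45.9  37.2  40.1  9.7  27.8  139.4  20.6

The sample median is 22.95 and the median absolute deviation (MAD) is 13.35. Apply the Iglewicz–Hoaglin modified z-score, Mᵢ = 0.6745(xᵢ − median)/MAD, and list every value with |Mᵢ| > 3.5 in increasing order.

|Mᵢ| > 3.5 ⇔ |xᵢ − 22.95| > 3.5·13.35/0.6745 = 69.27.
So outliers lie outside [-46.32, 92.22].
139.4: M = 5.88 → outlier.

139.4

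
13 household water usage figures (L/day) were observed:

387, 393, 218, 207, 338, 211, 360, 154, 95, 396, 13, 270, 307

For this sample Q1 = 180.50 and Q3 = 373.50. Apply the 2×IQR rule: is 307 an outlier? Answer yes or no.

IQR = Q3 − Q1 = 373.50 − 180.50 = 193.00.
Lower fence = Q1 − 2·IQR = 180.50 − 386.00 = -205.50.
Upper fence = Q3 + 2·IQR = 373.50 + 386.00 = 759.50.
307 lies within [-205.50, 759.50].

no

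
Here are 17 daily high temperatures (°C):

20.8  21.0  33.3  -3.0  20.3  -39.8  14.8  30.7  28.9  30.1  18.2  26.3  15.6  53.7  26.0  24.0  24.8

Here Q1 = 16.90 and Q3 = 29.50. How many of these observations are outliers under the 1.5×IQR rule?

IQR = 12.60; fences at 16.90 − 18.90 = -2.00 and 29.50 + 18.90 = 48.40.
Outside the cutoffs: -39.8, -3.0, 53.7.

3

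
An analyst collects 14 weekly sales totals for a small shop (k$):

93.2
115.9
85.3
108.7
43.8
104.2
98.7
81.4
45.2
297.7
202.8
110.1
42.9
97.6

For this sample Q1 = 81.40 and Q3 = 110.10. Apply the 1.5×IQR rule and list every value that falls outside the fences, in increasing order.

IQR = Q3 − Q1 = 110.10 − 81.40 = 28.70.
Lower fence = Q1 − 1.5·IQR = 81.40 − 43.05 = 38.35.
Upper fence = Q3 + 1.5·IQR = 110.10 + 43.05 = 153.15.
202.8 > 153.15 → outlier.
297.7 > 153.15 → outlier.
All remaining values lie within [38.35, 153.15].

202.8, 297.7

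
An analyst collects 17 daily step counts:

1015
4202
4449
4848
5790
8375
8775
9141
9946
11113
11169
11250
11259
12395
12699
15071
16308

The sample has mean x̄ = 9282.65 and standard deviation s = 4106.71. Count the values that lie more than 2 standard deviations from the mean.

Cutoffs: x̄ ± 2s = [1069.23, 17496.07].
Outside the cutoffs: 1015.

1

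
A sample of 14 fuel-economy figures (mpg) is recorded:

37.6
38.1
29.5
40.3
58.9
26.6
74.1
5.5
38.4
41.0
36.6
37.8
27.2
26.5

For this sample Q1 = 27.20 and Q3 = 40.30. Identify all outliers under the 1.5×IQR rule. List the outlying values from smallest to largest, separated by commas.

5.5, 74.1

IQR = Q3 − Q1 = 40.30 − 27.20 = 13.10.
Lower fence = Q1 − 1.5·IQR = 27.20 − 19.65 = 7.55.
Upper fence = Q3 + 1.5·IQR = 40.30 + 19.65 = 59.95.
5.5 < 7.55 → outlier.
74.1 > 59.95 → outlier.
All remaining values lie within [7.55, 59.95].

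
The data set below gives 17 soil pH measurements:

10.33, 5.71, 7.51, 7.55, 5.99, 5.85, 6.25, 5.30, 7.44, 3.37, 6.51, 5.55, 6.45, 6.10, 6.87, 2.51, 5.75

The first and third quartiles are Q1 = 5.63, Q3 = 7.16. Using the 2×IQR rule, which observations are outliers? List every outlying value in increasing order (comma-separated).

IQR = Q3 − Q1 = 7.16 − 5.63 = 1.53.
Lower fence = Q1 − 2·IQR = 5.63 − 3.06 = 2.57.
Upper fence = Q3 + 2·IQR = 7.16 + 3.06 = 10.22.
2.51 < 2.57 → outlier.
10.33 > 10.22 → outlier.
All remaining values lie within [2.57, 10.22].

2.51, 10.33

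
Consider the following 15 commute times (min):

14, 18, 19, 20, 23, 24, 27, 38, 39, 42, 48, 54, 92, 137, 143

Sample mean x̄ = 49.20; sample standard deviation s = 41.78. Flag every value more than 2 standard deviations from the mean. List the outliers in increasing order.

Cutoffs at x̄ ± 2s: 49.20 ± 2·41.78 = [-34.36, 132.76].
137: z = 2.10, |z| > 2 → outlier.
143: z = 2.25, |z| > 2 → outlier.
Every other value lies within [-34.36, 132.76].

137, 143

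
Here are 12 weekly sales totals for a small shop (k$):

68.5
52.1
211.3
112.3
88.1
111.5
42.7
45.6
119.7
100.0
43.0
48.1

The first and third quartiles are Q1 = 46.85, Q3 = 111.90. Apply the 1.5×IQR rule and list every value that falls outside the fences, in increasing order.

IQR = Q3 − Q1 = 111.90 − 46.85 = 65.05.
Lower fence = Q1 − 1.5·IQR = 46.85 − 97.575 = -50.725.
Upper fence = Q3 + 1.5·IQR = 111.90 + 97.575 = 209.475.
211.3 > 209.475 → outlier.
All remaining values lie within [-50.725, 209.475].

211.3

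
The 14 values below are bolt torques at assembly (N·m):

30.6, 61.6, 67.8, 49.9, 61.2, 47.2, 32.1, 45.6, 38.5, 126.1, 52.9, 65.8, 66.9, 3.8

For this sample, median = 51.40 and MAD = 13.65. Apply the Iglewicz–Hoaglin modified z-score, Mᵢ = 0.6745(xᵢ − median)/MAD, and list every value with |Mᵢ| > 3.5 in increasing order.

|Mᵢ| > 3.5 ⇔ |xᵢ − 51.40| > 3.5·13.65/0.6745 = 70.83.
So outliers lie outside [-19.43, 122.23].
126.1: M = 3.69 → outlier.

126.1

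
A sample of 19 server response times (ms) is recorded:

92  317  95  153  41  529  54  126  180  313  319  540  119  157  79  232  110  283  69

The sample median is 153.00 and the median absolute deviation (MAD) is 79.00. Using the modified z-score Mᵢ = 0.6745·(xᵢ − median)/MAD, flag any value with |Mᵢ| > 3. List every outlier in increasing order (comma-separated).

529, 540

|Mᵢ| > 3 ⇔ |xᵢ − 153.00| > 3·79.00/0.6745 = 351.37.
So outliers lie outside [-198.37, 504.37].
529: M = 3.21 → outlier.
540: M = 3.30 → outlier.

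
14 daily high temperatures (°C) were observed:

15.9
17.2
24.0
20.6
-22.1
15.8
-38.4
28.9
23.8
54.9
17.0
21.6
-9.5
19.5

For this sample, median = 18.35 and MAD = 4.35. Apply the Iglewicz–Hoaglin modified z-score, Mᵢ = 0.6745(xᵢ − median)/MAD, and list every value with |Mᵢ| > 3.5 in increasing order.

|Mᵢ| > 3.5 ⇔ |xᵢ − 18.35| > 3.5·4.35/0.6745 = 22.57.
So outliers lie outside [-4.22, 40.92].
-38.4: M = -8.80 → outlier.
-22.1: M = -6.27 → outlier.
-9.5: M = -4.32 → outlier.
54.9: M = 5.67 → outlier.

-38.4, -22.1, -9.5, 54.9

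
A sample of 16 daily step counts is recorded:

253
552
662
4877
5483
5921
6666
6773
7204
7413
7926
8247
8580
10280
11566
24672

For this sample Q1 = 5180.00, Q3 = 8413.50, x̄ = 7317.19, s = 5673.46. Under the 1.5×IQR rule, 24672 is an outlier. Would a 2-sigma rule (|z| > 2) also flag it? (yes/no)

yes

z = (24672 − 7317.19) / 5673.46 = 3.06.
|z| = 3.06 > 2.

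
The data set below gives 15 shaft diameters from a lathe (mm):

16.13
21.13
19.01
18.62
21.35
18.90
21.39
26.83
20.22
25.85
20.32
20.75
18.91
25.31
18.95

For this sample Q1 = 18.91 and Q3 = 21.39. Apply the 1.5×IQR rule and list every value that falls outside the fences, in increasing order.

25.31, 25.85, 26.83

IQR = Q3 − Q1 = 21.39 − 18.91 = 2.48.
Lower fence = Q1 − 1.5·IQR = 18.91 − 3.72 = 15.19.
Upper fence = Q3 + 1.5·IQR = 21.39 + 3.72 = 25.11.
25.31 > 25.11 → outlier.
25.85 > 25.11 → outlier.
26.83 > 25.11 → outlier.
All remaining values lie within [15.19, 25.11].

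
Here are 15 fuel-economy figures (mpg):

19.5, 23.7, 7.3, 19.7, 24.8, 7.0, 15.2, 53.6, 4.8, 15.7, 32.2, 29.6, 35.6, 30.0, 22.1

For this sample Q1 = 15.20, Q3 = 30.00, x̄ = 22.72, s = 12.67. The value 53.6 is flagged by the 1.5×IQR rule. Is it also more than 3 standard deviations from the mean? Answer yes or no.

no

z = (53.6 − 22.72) / 12.67 = 2.44.
|z| = 2.44 ≤ 3.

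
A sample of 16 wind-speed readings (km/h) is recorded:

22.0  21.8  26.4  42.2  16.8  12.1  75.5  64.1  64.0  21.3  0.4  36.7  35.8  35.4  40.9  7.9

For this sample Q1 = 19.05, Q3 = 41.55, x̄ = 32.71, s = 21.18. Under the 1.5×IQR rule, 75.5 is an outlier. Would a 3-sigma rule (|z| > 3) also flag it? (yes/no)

z = (75.5 − 32.71) / 21.18 = 2.02.
|z| = 2.02 ≤ 3.

no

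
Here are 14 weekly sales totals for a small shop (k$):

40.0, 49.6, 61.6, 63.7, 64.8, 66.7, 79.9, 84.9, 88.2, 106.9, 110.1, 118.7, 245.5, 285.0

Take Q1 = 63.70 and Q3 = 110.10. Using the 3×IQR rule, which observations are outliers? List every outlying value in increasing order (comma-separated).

IQR = Q3 − Q1 = 110.10 − 63.70 = 46.40.
Lower fence = Q1 − 3·IQR = 63.70 − 139.20 = -75.50.
Upper fence = Q3 + 3·IQR = 110.10 + 139.20 = 249.30.
285.0 > 249.30 → outlier.
All remaining values lie within [-75.50, 249.30].

285.0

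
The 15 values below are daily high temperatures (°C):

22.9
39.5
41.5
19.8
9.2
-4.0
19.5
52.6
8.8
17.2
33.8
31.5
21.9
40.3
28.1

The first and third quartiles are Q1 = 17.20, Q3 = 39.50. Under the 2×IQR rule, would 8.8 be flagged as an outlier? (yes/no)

IQR = Q3 − Q1 = 39.50 − 17.20 = 22.30.
Lower fence = Q1 − 2·IQR = 17.20 − 44.60 = -27.40.
Upper fence = Q3 + 2·IQR = 39.50 + 44.60 = 84.10.
8.8 lies within [-27.40, 84.10].

no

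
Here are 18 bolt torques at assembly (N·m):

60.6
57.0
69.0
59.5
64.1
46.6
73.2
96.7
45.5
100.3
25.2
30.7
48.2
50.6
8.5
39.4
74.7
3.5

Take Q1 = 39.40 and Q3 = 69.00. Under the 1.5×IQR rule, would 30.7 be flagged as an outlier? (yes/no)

no

IQR = Q3 − Q1 = 69.00 − 39.40 = 29.60.
Lower fence = Q1 − 1.5·IQR = 39.40 − 44.40 = -5.00.
Upper fence = Q3 + 1.5·IQR = 69.00 + 44.40 = 113.40.
30.7 lies within [-5.00, 113.40].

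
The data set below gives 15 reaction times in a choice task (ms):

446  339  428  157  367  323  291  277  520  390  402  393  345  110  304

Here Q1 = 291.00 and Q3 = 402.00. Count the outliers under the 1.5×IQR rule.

1

IQR = 111.00; fences at 291.00 − 166.50 = 124.50 and 402.00 + 166.50 = 568.50.
Outside the cutoffs: 110.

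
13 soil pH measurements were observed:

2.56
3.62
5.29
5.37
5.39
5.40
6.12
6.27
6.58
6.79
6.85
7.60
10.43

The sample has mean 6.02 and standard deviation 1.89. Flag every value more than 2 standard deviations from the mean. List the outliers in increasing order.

Cutoffs at x̄ ± 2s: 6.02 ± 2·1.89 = [2.24, 9.80].
10.43: z = 2.33, |z| > 2 → outlier.
Every other value lies within [2.24, 9.80].

10.43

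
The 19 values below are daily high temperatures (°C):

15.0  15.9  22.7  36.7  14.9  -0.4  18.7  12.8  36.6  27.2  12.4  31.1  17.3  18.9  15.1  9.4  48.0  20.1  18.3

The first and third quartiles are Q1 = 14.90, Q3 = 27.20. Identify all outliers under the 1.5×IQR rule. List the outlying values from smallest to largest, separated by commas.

IQR = Q3 − Q1 = 27.20 − 14.90 = 12.30.
Lower fence = Q1 − 1.5·IQR = 14.90 − 18.45 = -3.55.
Upper fence = Q3 + 1.5·IQR = 27.20 + 18.45 = 45.65.
48.0 > 45.65 → outlier.
All remaining values lie within [-3.55, 45.65].

48.0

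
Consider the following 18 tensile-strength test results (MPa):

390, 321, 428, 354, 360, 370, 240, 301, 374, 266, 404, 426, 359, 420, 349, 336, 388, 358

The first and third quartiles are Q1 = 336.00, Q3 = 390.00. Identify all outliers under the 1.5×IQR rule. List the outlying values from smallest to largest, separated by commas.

240

IQR = Q3 − Q1 = 390.00 − 336.00 = 54.00.
Lower fence = Q1 − 1.5·IQR = 336.00 − 81.00 = 255.00.
Upper fence = Q3 + 1.5·IQR = 390.00 + 81.00 = 471.00.
240 < 255.00 → outlier.
All remaining values lie within [255.00, 471.00].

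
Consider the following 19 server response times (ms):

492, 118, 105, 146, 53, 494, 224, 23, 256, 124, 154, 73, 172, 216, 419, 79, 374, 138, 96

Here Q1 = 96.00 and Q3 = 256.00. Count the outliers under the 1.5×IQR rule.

IQR = 160.00; fences at 96.00 − 240.00 = -144.00 and 256.00 + 240.00 = 496.00.
Every value lies within the cutoffs.

0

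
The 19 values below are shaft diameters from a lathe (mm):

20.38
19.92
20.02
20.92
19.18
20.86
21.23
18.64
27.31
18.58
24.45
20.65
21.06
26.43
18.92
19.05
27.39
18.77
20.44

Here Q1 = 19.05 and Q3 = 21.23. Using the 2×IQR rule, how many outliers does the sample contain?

IQR = 2.18; fences at 19.05 − 4.36 = 14.69 and 21.23 + 4.36 = 25.59.
Outside the cutoffs: 26.43, 27.31, 27.39.

3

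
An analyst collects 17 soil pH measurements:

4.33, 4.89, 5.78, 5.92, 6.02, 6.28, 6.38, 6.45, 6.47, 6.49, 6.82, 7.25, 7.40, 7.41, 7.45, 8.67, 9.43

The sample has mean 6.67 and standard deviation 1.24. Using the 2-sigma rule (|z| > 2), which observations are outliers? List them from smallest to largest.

Cutoffs at x̄ ± 2s: 6.67 ± 2·1.24 = [4.19, 9.15].
9.43: z = 2.23, |z| > 2 → outlier.
Every other value lies within [4.19, 9.15].

9.43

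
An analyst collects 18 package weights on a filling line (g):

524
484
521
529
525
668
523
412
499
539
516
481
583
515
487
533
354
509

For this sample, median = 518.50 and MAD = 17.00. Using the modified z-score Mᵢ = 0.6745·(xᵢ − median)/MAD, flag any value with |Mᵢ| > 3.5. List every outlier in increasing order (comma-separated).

|Mᵢ| > 3.5 ⇔ |xᵢ − 518.50| > 3.5·17.00/0.6745 = 88.21.
So outliers lie outside [430.29, 606.71].
354: M = -6.53 → outlier.
412: M = -4.23 → outlier.
668: M = 5.93 → outlier.

354, 412, 668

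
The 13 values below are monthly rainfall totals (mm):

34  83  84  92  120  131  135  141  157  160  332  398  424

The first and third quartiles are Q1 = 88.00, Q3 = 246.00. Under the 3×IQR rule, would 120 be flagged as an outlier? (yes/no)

IQR = Q3 − Q1 = 246.00 − 88.00 = 158.00.
Lower fence = Q1 − 3·IQR = 88.00 − 474.00 = -386.00.
Upper fence = Q3 + 3·IQR = 246.00 + 474.00 = 720.00.
120 lies within [-386.00, 720.00].

no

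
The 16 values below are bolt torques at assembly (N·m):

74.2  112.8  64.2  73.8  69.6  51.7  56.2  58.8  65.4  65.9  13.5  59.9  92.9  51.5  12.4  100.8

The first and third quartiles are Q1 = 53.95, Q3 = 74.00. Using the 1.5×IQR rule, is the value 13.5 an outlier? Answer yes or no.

IQR = Q3 − Q1 = 74.00 − 53.95 = 20.05.
Lower fence = Q1 − 1.5·IQR = 53.95 − 30.075 = 23.875.
Upper fence = Q3 + 1.5·IQR = 74.00 + 30.075 = 104.075.
13.5 lies below the lower fence.

yes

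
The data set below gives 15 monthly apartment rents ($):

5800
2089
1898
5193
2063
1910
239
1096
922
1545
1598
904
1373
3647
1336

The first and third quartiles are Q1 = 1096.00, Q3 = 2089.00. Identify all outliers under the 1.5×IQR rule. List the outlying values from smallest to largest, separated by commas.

IQR = Q3 − Q1 = 2089.00 − 1096.00 = 993.00.
Lower fence = Q1 − 1.5·IQR = 1096.00 − 1489.50 = -393.50.
Upper fence = Q3 + 1.5·IQR = 2089.00 + 1489.50 = 3578.50.
3647 > 3578.50 → outlier.
5193 > 3578.50 → outlier.
5800 > 3578.50 → outlier.
All remaining values lie within [-393.50, 3578.50].

3647, 5193, 5800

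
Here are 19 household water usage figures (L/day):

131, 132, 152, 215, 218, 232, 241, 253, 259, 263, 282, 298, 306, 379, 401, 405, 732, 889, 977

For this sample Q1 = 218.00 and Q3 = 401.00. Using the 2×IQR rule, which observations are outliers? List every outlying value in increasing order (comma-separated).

889, 977

IQR = Q3 − Q1 = 401.00 − 218.00 = 183.00.
Lower fence = Q1 − 2·IQR = 218.00 − 366.00 = -148.00.
Upper fence = Q3 + 2·IQR = 401.00 + 366.00 = 767.00.
889 > 767.00 → outlier.
977 > 767.00 → outlier.
All remaining values lie within [-148.00, 767.00].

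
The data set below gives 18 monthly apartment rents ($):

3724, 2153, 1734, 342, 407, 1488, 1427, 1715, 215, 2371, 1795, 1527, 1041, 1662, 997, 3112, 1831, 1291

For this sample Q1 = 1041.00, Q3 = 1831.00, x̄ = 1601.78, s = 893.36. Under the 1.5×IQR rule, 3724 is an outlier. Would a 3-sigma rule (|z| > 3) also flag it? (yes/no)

z = (3724 − 1601.78) / 893.36 = 2.38.
|z| = 2.38 ≤ 3.

no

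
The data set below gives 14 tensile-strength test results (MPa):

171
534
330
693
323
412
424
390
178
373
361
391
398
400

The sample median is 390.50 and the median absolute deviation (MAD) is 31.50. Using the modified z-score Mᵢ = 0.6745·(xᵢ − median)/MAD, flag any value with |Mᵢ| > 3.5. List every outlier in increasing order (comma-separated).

171, 178, 693

|Mᵢ| > 3.5 ⇔ |xᵢ − 390.50| > 3.5·31.50/0.6745 = 163.45.
So outliers lie outside [227.05, 553.95].
171: M = -4.70 → outlier.
178: M = -4.55 → outlier.
693: M = 6.48 → outlier.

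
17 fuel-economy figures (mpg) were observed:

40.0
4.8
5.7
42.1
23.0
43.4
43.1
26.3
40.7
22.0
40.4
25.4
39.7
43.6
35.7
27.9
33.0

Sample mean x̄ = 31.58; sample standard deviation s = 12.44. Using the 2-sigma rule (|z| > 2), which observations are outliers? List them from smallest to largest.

Cutoffs at x̄ ± 2s: 31.58 ± 2·12.44 = [6.70, 56.46].
4.8: z = -2.15, |z| > 2 → outlier.
5.7: z = -2.08, |z| > 2 → outlier.
Every other value lies within [6.70, 56.46].

4.8, 5.7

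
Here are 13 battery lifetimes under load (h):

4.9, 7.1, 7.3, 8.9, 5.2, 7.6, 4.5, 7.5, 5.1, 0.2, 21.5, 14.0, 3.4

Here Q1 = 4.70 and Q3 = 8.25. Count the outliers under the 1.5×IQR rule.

IQR = 3.55; fences at 4.70 − 5.325 = -0.625 and 8.25 + 5.325 = 13.575.
Outside the cutoffs: 14.0, 21.5.

2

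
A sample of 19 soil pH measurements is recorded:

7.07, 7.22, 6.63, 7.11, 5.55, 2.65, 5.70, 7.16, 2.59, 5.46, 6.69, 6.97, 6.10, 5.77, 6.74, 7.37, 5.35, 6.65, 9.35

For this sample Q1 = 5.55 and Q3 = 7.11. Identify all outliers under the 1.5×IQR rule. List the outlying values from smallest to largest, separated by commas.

2.59, 2.65

IQR = Q3 − Q1 = 7.11 − 5.55 = 1.56.
Lower fence = Q1 − 1.5·IQR = 5.55 − 2.34 = 3.21.
Upper fence = Q3 + 1.5·IQR = 7.11 + 2.34 = 9.45.
2.59 < 3.21 → outlier.
2.65 < 3.21 → outlier.
All remaining values lie within [3.21, 9.45].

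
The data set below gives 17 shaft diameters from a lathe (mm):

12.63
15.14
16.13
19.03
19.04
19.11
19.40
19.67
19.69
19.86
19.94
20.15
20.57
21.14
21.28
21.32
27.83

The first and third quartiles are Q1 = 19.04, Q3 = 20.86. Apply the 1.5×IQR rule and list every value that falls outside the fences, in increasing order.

12.63, 15.14, 16.13, 27.83

IQR = Q3 − Q1 = 20.86 − 19.04 = 1.82.
Lower fence = Q1 − 1.5·IQR = 19.04 − 2.73 = 16.31.
Upper fence = Q3 + 1.5·IQR = 20.86 + 2.73 = 23.59.
12.63 < 16.31 → outlier.
15.14 < 16.31 → outlier.
16.13 < 16.31 → outlier.
27.83 > 23.59 → outlier.
All remaining values lie within [16.31, 23.59].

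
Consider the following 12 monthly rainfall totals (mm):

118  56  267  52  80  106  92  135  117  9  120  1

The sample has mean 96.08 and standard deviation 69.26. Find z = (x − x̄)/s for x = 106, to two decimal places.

0.14

z = (106 − 96.08) / 69.26 = 0.14.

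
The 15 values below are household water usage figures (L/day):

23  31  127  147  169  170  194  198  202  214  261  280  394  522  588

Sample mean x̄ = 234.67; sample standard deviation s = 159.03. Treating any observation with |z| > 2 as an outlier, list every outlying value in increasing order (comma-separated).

Cutoffs at x̄ ± 2s: 234.67 ± 2·159.03 = [-83.39, 552.73].
588: z = 2.22, |z| > 2 → outlier.
Every other value lies within [-83.39, 552.73].

588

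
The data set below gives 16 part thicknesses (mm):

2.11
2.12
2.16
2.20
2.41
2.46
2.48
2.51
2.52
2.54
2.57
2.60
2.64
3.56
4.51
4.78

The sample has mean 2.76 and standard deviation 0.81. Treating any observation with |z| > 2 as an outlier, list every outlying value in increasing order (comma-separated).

Cutoffs at x̄ ± 2s: 2.76 ± 2·0.81 = [1.14, 4.38].
4.51: z = 2.16, |z| > 2 → outlier.
4.78: z = 2.49, |z| > 2 → outlier.
Every other value lies within [1.14, 4.38].

4.51, 4.78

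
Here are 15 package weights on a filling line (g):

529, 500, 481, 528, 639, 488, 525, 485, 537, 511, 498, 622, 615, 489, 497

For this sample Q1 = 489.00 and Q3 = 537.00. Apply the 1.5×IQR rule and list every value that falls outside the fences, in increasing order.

615, 622, 639

IQR = Q3 − Q1 = 537.00 − 489.00 = 48.00.
Lower fence = Q1 − 1.5·IQR = 489.00 − 72.00 = 417.00.
Upper fence = Q3 + 1.5·IQR = 537.00 + 72.00 = 609.00.
615 > 609.00 → outlier.
622 > 609.00 → outlier.
639 > 609.00 → outlier.
All remaining values lie within [417.00, 609.00].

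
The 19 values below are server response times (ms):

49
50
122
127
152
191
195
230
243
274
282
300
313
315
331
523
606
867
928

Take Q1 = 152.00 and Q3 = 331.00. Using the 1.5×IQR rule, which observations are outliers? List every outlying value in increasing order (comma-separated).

IQR = Q3 − Q1 = 331.00 − 152.00 = 179.00.
Lower fence = Q1 − 1.5·IQR = 152.00 − 268.50 = -116.50.
Upper fence = Q3 + 1.5·IQR = 331.00 + 268.50 = 599.50.
606 > 599.50 → outlier.
867 > 599.50 → outlier.
928 > 599.50 → outlier.
All remaining values lie within [-116.50, 599.50].

606, 867, 928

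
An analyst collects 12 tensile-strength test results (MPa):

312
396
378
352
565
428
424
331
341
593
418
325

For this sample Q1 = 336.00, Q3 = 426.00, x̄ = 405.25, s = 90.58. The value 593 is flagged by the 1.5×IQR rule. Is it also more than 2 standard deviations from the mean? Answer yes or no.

z = (593 − 405.25) / 90.58 = 2.07.
|z| = 2.07 > 2.

yes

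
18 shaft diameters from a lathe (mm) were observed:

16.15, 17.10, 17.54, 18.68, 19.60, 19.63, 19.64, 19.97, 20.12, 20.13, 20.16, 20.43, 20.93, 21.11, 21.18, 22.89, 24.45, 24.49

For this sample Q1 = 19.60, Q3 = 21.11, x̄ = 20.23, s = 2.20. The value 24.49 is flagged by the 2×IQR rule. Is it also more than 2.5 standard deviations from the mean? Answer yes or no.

no

z = (24.49 − 20.23) / 2.20 = 1.94.
|z| = 1.94 ≤ 2.5.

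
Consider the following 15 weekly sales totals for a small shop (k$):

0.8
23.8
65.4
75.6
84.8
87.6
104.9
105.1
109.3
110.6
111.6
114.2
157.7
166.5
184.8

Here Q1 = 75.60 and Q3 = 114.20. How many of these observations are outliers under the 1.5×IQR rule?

IQR = 38.60; fences at 75.60 − 57.90 = 17.70 and 114.20 + 57.90 = 172.10.
Outside the cutoffs: 0.8, 184.8.

2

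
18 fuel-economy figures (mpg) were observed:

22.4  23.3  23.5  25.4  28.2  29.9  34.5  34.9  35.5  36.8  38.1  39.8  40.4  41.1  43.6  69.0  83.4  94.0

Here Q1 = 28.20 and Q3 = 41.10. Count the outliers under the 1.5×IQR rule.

IQR = 12.90; fences at 28.20 − 19.35 = 8.85 and 41.10 + 19.35 = 60.45.
Outside the cutoffs: 69.0, 83.4, 94.0.

3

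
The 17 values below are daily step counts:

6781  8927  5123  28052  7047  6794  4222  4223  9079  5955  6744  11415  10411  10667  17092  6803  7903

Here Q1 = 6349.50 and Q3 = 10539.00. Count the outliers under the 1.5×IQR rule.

IQR = 4189.50; fences at 6349.50 − 6284.25 = 65.25 and 10539.00 + 6284.25 = 16823.25.
Outside the cutoffs: 17092, 28052.

2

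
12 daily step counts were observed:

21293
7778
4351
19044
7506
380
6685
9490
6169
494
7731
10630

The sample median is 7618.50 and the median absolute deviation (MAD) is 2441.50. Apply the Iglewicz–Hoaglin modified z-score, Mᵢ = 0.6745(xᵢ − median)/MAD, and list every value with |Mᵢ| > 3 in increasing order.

19044, 21293

|Mᵢ| > 3 ⇔ |xᵢ − 7618.50| > 3·2441.50/0.6745 = 10859.15.
So outliers lie outside [-3240.65, 18477.65].
19044: M = 3.16 → outlier.
21293: M = 3.78 → outlier.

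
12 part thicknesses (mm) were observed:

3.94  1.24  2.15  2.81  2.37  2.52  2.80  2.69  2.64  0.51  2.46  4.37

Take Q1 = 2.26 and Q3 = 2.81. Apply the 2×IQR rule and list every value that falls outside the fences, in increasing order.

0.51, 3.94, 4.37

IQR = Q3 − Q1 = 2.81 − 2.26 = 0.55.
Lower fence = Q1 − 2·IQR = 2.26 − 1.10 = 1.16.
Upper fence = Q3 + 2·IQR = 2.81 + 1.10 = 3.91.
0.51 < 1.16 → outlier.
3.94 > 3.91 → outlier.
4.37 > 3.91 → outlier.
All remaining values lie within [1.16, 3.91].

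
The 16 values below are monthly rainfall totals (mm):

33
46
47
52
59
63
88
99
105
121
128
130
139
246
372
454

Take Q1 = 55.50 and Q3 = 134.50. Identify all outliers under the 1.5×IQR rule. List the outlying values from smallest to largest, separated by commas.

372, 454

IQR = Q3 − Q1 = 134.50 − 55.50 = 79.00.
Lower fence = Q1 − 1.5·IQR = 55.50 − 118.50 = -63.00.
Upper fence = Q3 + 1.5·IQR = 134.50 + 118.50 = 253.00.
372 > 253.00 → outlier.
454 > 253.00 → outlier.
All remaining values lie within [-63.00, 253.00].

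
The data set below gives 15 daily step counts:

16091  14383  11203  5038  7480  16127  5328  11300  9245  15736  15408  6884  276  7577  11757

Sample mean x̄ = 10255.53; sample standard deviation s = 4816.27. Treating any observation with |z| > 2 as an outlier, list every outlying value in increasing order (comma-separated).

Cutoffs at x̄ ± 2s: 10255.53 ± 2·4816.27 = [622.99, 19888.07].
276: z = -2.07, |z| > 2 → outlier.
Every other value lies within [622.99, 19888.07].

276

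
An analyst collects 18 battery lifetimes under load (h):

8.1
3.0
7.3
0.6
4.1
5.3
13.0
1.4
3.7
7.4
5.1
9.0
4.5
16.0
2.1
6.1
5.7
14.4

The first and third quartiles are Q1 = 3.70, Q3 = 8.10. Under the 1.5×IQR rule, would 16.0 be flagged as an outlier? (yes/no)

yes

IQR = Q3 − Q1 = 8.10 − 3.70 = 4.40.
Lower fence = Q1 − 1.5·IQR = 3.70 − 6.60 = -2.90.
Upper fence = Q3 + 1.5·IQR = 8.10 + 6.60 = 14.70.
16.0 lies above the upper fence.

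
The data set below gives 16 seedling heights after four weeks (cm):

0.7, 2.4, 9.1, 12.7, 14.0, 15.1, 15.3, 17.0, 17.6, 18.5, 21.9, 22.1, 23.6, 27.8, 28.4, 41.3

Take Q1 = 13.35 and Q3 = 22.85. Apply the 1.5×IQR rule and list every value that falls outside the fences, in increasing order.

IQR = Q3 − Q1 = 22.85 − 13.35 = 9.50.
Lower fence = Q1 − 1.5·IQR = 13.35 − 14.25 = -0.90.
Upper fence = Q3 + 1.5·IQR = 22.85 + 14.25 = 37.10.
41.3 > 37.10 → outlier.
All remaining values lie within [-0.90, 37.10].

41.3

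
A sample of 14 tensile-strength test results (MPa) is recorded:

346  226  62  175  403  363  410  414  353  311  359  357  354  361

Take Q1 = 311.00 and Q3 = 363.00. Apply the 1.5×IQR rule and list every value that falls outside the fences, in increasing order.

62, 175, 226

IQR = Q3 − Q1 = 363.00 − 311.00 = 52.00.
Lower fence = Q1 − 1.5·IQR = 311.00 − 78.00 = 233.00.
Upper fence = Q3 + 1.5·IQR = 363.00 + 78.00 = 441.00.
62 < 233.00 → outlier.
175 < 233.00 → outlier.
226 < 233.00 → outlier.
All remaining values lie within [233.00, 441.00].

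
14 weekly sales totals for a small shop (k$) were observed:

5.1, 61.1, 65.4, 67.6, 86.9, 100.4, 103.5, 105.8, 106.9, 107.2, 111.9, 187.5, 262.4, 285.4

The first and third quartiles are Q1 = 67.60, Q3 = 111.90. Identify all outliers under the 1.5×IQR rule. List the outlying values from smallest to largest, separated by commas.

IQR = Q3 − Q1 = 111.90 − 67.60 = 44.30.
Lower fence = Q1 − 1.5·IQR = 67.60 − 66.45 = 1.15.
Upper fence = Q3 + 1.5·IQR = 111.90 + 66.45 = 178.35.
187.5 > 178.35 → outlier.
262.4 > 178.35 → outlier.
285.4 > 178.35 → outlier.
All remaining values lie within [1.15, 178.35].

187.5, 262.4, 285.4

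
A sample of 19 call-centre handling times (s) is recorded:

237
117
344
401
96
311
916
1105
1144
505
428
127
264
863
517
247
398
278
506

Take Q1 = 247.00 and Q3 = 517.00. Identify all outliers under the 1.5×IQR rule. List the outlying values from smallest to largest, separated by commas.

IQR = Q3 − Q1 = 517.00 − 247.00 = 270.00.
Lower fence = Q1 − 1.5·IQR = 247.00 − 405.00 = -158.00.
Upper fence = Q3 + 1.5·IQR = 517.00 + 405.00 = 922.00.
1105 > 922.00 → outlier.
1144 > 922.00 → outlier.
All remaining values lie within [-158.00, 922.00].

1105, 1144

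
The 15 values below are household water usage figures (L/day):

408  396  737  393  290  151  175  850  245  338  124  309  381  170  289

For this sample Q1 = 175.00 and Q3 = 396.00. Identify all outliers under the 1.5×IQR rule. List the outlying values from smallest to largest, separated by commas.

737, 850

IQR = Q3 − Q1 = 396.00 − 175.00 = 221.00.
Lower fence = Q1 − 1.5·IQR = 175.00 − 331.50 = -156.50.
Upper fence = Q3 + 1.5·IQR = 396.00 + 331.50 = 727.50.
737 > 727.50 → outlier.
850 > 727.50 → outlier.
All remaining values lie within [-156.50, 727.50].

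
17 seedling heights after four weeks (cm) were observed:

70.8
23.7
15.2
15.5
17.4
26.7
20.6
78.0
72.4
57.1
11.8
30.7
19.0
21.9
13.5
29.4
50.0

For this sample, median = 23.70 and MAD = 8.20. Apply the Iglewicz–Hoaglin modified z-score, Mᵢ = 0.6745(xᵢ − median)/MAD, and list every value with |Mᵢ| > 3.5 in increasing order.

70.8, 72.4, 78.0

|Mᵢ| > 3.5 ⇔ |xᵢ − 23.70| > 3.5·8.20/0.6745 = 42.55.
So outliers lie outside [-18.85, 66.25].
70.8: M = 3.87 → outlier.
72.4: M = 4.01 → outlier.
78.0: M = 4.47 → outlier.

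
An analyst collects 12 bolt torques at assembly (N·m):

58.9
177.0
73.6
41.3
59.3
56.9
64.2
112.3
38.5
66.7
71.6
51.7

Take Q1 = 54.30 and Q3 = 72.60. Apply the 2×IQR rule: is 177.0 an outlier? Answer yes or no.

IQR = Q3 − Q1 = 72.60 − 54.30 = 18.30.
Lower fence = Q1 − 2·IQR = 54.30 − 36.60 = 17.70.
Upper fence = Q3 + 2·IQR = 72.60 + 36.60 = 109.20.
177.0 lies above the upper fence.

yes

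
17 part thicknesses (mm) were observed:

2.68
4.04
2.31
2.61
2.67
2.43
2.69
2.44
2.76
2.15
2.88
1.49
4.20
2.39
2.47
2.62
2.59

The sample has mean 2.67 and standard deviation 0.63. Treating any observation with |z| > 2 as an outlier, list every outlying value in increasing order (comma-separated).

Cutoffs at x̄ ± 2s: 2.67 ± 2·0.63 = [1.41, 3.93].
4.04: z = 2.17, |z| > 2 → outlier.
4.20: z = 2.43, |z| > 2 → outlier.
Every other value lies within [1.41, 3.93].

4.04, 4.20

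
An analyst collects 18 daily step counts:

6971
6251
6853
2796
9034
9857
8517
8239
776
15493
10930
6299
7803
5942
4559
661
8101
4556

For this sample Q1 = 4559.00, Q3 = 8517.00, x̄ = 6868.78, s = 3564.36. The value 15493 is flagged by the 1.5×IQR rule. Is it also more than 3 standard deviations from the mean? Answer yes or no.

z = (15493 − 6868.78) / 3564.36 = 2.42.
|z| = 2.42 ≤ 3.

no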